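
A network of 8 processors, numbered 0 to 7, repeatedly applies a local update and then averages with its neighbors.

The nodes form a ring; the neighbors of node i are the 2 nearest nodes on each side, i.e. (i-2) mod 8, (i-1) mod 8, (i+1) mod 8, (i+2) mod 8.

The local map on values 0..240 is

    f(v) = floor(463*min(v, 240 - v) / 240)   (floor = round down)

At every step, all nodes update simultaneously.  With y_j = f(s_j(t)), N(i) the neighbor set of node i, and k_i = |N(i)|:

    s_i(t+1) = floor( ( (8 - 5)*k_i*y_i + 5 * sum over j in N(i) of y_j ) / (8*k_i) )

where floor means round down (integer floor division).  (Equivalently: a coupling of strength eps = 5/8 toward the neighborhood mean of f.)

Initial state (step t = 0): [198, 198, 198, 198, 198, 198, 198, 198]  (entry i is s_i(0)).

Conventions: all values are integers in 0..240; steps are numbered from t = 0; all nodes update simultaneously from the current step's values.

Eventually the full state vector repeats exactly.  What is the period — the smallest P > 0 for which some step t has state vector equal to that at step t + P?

Answer: 7
Key observation: The state at step 13, [69, 69, 69, 69, 69, 69, 69, 69], reappears at step 20 — and no state repeats earlier — so the cycle the system enters has period 7.

Derivation:
t=0: [198, 198, 198, 198, 198, 198, 198, 198]
t=1: [81, 81, 81, 81, 81, 81, 81, 81]
t=2: [156, 156, 156, 156, 156, 156, 156, 156]
t=3: [162, 162, 162, 162, 162, 162, 162, 162]
t=4: [150, 150, 150, 150, 150, 150, 150, 150]
t=5: [173, 173, 173, 173, 173, 173, 173, 173]
t=6: [129, 129, 129, 129, 129, 129, 129, 129]
t=7: [214, 214, 214, 214, 214, 214, 214, 214]
t=8: [50, 50, 50, 50, 50, 50, 50, 50]
t=9: [96, 96, 96, 96, 96, 96, 96, 96]
t=10: [185, 185, 185, 185, 185, 185, 185, 185]
t=11: [106, 106, 106, 106, 106, 106, 106, 106]
t=12: [204, 204, 204, 204, 204, 204, 204, 204]
t=13: [69, 69, 69, 69, 69, 69, 69, 69]
t=14: [133, 133, 133, 133, 133, 133, 133, 133]
t=15: [206, 206, 206, 206, 206, 206, 206, 206]
t=16: [65, 65, 65, 65, 65, 65, 65, 65]
t=17: [125, 125, 125, 125, 125, 125, 125, 125]
t=18: [221, 221, 221, 221, 221, 221, 221, 221]
t=19: [36, 36, 36, 36, 36, 36, 36, 36]
t=20: [69, 69, 69, 69, 69, 69, 69, 69]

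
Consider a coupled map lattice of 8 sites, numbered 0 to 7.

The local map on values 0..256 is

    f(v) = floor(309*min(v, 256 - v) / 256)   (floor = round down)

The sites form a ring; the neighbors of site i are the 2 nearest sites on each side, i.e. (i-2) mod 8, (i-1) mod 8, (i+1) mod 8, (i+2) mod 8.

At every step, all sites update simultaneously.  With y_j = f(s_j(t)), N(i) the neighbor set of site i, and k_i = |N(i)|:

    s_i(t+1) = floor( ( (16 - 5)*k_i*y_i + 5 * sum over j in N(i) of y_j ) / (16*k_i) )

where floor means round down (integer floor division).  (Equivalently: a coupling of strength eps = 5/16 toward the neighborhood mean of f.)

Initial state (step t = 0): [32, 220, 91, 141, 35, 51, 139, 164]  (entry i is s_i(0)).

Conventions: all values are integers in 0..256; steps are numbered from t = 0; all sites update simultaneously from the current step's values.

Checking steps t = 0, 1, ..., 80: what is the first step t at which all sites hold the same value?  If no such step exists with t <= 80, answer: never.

Answer: 24
Key observation: Synchronization is absorbing here: once all sites are equal they stay equal, and step 24 is the first all-equal step.

Derivation:
t=0: [32, 220, 91, 141, 35, 51, 139, 164]  (not all equal)
t=1: [57, 60, 95, 114, 63, 75, 116, 98]  (not all equal)
t=2: [81, 83, 105, 121, 89, 98, 123, 110]  (not all equal)
t=3: [106, 107, 121, 135, 115, 122, 137, 126]  (not all equal)
t=4: [131, 133, 142, 144, 140, 146, 142, 147]  (not all equal)
t=5: [146, 144, 138, 136, 138, 133, 137, 134]  (not all equal)
t=6: [135, 136, 140, 143, 142, 146, 142, 144]  (not all equal)
t=7: [143, 142, 140, 136, 136, 133, 137, 136]  (not all equal)
t=8: [137, 138, 140, 143, 143, 146, 143, 143]  (not all equal)
t=9: [141, 140, 139, 136, 136, 133, 136, 136]  (not all equal)
t=10: [139, 140, 141, 143, 144, 146, 143, 143]  (not all equal)
t=11: [139, 139, 138, 136, 135, 133, 136, 136]  (not all equal)
t=12: [141, 141, 142, 144, 145, 146, 144, 143]  (not all equal)
t=13: [137, 137, 136, 135, 133, 132, 134, 135]  (not all equal)
t=14: [143, 143, 144, 146, 147, 148, 146, 145]  (not all equal)
t=15: [135, 135, 134, 132, 131, 130, 132, 133]  (not all equal)
t=16: [146, 146, 147, 148, 149, 151, 149, 148]  (not all equal)
t=17: [131, 131, 130, 129, 129, 127, 129, 129]  (not all equal)
t=18: [150, 150, 151, 152, 152, 153, 152, 152]  (not all equal)
t=19: [126, 126, 126, 125, 125, 124, 125, 125]  (not all equal)
t=20: [151, 151, 151, 150, 150, 149, 150, 150]  (not all equal)
t=21: [126, 126, 126, 127, 127, 128, 127, 127]  (not all equal)
t=22: [152, 152, 152, 152, 153, 153, 153, 152]  (not all equal)
t=23: [124, 125, 124, 124, 124, 124, 124, 124]  (not all equal)
t=24: [149, 149, 149, 149, 149, 149, 149, 149]  (all equal)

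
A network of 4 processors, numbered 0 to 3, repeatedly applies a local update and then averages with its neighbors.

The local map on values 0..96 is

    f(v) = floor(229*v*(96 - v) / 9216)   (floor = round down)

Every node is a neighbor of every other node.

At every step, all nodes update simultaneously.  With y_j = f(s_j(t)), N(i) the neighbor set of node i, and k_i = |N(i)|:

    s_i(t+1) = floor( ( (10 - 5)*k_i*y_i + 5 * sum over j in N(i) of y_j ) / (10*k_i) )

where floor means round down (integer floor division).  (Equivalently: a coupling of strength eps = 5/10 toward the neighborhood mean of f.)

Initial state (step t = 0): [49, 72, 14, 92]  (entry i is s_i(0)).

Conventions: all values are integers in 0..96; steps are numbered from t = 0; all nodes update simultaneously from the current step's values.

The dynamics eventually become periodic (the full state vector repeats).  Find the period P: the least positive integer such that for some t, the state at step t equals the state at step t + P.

Simulating step by step:
t=0: [49, 72, 14, 92]
t=1: [41, 36, 32, 25]
t=2: [52, 51, 50, 48]
t=3: [56, 56, 56, 56]
t=4: [55, 55, 55, 55]
t=5: [56, 56, 56, 56]

Answer: 2
Key observation: The state at step 3, [56, 56, 56, 56], reappears at step 5 — and no state repeats earlier — so the cycle the system enters has period 2.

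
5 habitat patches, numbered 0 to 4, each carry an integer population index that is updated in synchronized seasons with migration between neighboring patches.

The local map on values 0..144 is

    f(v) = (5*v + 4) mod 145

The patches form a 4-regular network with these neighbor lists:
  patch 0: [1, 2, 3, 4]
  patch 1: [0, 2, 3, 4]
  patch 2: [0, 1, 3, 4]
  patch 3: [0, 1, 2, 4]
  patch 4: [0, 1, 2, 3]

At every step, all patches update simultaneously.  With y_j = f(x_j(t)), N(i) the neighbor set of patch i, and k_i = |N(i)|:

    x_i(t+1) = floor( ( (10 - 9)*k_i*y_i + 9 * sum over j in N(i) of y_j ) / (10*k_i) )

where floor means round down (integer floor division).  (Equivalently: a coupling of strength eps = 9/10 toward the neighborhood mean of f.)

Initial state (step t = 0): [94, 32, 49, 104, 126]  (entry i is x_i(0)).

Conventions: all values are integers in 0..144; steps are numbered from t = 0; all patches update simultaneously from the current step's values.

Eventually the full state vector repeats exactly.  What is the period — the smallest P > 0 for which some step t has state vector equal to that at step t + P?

Simulating step by step:
t=0: [94, 32, 49, 104, 126]
t=1: [63, 66, 55, 57, 61]
t=2: [79, 77, 66, 65, 80]
t=3: [77, 78, 85, 86, 76]
t=4: [118, 117, 113, 112, 118]
t=5: [65, 66, 50, 51, 65]
t=6: [72, 72, 64, 63, 72]
t=7: [54, 54, 59, 60, 54]
t=8: [76, 76, 91, 90, 76]
t=9: [61, 61, 70, 70, 61]
t=10: [39, 39, 33, 33, 39]
t=11: [40, 40, 44, 44, 40]
t=12: [68, 68, 65, 65, 68]
t=13: [47, 47, 49, 49, 47]
t=14: [98, 98, 97, 97, 98]
t=15: [56, 56, 57, 57, 56]
t=16: [141, 141, 140, 140, 141]
t=17: [126, 126, 127, 127, 126]
t=18: [56, 56, 55, 55, 56]
t=19: [136, 136, 137, 137, 136]
t=20: [106, 106, 105, 105, 106]
t=21: [96, 96, 97, 97, 96]
t=22: [51, 51, 50, 50, 51]
t=23: [111, 111, 112, 112, 111]
t=24: [126, 126, 125, 125, 126]
t=25: [51, 51, 52, 52, 51]
t=26: [116, 116, 115, 115, 116]
t=27: [67, 67, 49, 49, 67]
t=28: [73, 73, 66, 66, 73]
t=29: [63, 63, 67, 67, 63]
t=30: [38, 38, 35, 35, 38]
t=31: [42, 42, 44, 44, 42]
t=32: [73, 73, 72, 72, 73]
t=33: [76, 76, 77, 77, 76]
t=34: [96, 96, 95, 95, 96]
t=35: [46, 46, 47, 47, 46]
t=36: [91, 91, 90, 90, 91]
t=37: [21, 21, 22, 22, 21]
t=38: [111, 111, 110, 110, 111]
t=39: [121, 121, 122, 122, 121]
t=40: [31, 31, 30, 30, 31]
t=41: [11, 11, 12, 12, 11]
t=42: [61, 61, 60, 60, 61]
t=43: [16, 16, 17, 17, 16]
t=44: [86, 86, 85, 85, 86]
t=45: [141, 141, 142, 142, 141]
t=46: [131, 131, 130, 130, 131]
t=47: [76, 76, 77, 77, 76]

Answer: 14
Key observation: The state at step 33, [76, 76, 77, 77, 76], reappears at step 47 — and no state repeats earlier — so the cycle the system enters has period 14.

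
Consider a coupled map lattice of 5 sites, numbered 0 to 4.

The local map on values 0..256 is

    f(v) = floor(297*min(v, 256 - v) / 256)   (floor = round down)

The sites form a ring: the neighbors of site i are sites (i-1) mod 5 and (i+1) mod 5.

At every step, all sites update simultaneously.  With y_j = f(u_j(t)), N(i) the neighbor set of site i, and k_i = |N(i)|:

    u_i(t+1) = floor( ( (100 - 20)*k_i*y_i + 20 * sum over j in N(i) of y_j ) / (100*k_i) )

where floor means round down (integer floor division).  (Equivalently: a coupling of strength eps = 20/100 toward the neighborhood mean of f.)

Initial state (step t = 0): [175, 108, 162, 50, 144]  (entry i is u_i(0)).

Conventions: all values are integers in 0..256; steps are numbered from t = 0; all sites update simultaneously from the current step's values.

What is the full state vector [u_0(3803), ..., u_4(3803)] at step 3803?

Simulating step by step:
t=0: [175, 108, 162, 50, 144]
t=1: [99, 120, 105, 70, 118]
t=2: [118, 134, 118, 90, 128]
t=3: [137, 140, 133, 111, 142]
t=4: [137, 135, 139, 129, 132]
t=5: [138, 139, 136, 145, 142]
t=6: [135, 135, 137, 129, 132]
t=7: [140, 139, 139, 145, 143]
t=8: [133, 134, 134, 129, 131]
t=9: [142, 141, 141, 146, 144]
t=10: [131, 132, 132, 127, 129]
t=11: [145, 143, 143, 146, 146]
t=12: [128, 130, 130, 127, 127]
t=13: [147, 146, 146, 146, 147]
t=14: [126, 126, 127, 126, 126]
t=15: [146, 146, 146, 146, 146]
t=16: [127, 127, 127, 127, 127]
t=17: [147, 147, 147, 147, 147]
t=18: [126, 126, 126, 126, 126]
t=19: [146, 146, 146, 146, 146]

Answer: [146, 146, 146, 146, 146]
Key observation: The state at step 15, [146, 146, 146, 146, 146], reappears at step 19: the system is in a cycle of period 4 from step 15 on.  Therefore the state at step 3803 equals the state at step 15 + ((3803 - 15) mod 4) = 15, which is [146, 146, 146, 146, 146].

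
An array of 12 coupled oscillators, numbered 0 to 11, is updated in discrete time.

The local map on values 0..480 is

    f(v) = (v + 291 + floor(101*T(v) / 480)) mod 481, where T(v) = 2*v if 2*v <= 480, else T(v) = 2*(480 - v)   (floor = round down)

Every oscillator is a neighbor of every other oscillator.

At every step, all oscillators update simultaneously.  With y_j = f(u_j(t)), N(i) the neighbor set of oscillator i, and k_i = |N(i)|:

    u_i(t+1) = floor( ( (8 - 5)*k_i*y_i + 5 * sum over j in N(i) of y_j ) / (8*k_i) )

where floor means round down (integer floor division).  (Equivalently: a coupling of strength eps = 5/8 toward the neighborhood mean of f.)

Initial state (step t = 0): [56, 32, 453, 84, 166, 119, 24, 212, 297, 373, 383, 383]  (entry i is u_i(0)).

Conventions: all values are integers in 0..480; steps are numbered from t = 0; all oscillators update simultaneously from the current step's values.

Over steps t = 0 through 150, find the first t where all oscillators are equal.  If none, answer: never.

Answer: 6
Key observation: Synchronization is absorbing here: once all oscillators are equal they stay equal, and step 6 is the first all-equal step.

Derivation:
t=0: [56, 32, 453, 84, 166, 119, 24, 212, 297, 373, 383, 383]  (not all equal)
t=1: [300, 289, 269, 312, 196, 328, 285, 217, 240, 254, 256, 256]  (not all equal)
t=2: [168, 167, 163, 171, 138, 174, 166, 147, 158, 160, 160, 160]  (not all equal)
t=3: [41, 41, 39, 42, 27, 44, 40, 31, 36, 37, 37, 37]  (not all equal)
t=4: [345, 345, 344, 345, 339, 346, 345, 341, 343, 343, 343, 343]  (not all equal)
t=5: [210, 210, 210, 210, 209, 210, 210, 209, 210, 210, 210, 210]  (not all equal)
t=6: [107, 107, 107, 107, 107, 107, 107, 107, 107, 107, 107, 107]  (all equal)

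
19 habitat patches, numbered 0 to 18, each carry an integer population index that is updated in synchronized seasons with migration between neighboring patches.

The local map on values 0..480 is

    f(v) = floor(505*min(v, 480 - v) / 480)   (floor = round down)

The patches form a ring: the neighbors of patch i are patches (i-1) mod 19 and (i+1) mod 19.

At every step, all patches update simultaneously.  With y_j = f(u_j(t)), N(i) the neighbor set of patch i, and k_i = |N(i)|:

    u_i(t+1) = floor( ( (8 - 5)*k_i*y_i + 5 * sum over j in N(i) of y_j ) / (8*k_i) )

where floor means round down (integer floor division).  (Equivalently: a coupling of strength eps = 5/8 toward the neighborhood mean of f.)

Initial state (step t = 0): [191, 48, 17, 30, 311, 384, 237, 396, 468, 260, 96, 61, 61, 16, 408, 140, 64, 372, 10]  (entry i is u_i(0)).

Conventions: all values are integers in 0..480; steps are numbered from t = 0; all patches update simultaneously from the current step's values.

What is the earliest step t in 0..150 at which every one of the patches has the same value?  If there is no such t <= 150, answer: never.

Simulating step by step:
t=0: [191, 48, 17, 30, 311, 384, 237, 396, 468, 260, 96, 61, 61, 16, 408, 140, 64, 372, 10]  (not all equal)
t=1: [93, 86, 31, 72, 107, 171, 152, 114, 104, 121, 130, 75, 49, 49, 79, 99, 106, 66, 101]  (not all equal)
t=2: [97, 74, 63, 73, 121, 151, 152, 128, 117, 124, 115, 87, 59, 61, 79, 99, 95, 93, 91]  (not all equal)
t=3: [92, 81, 72, 88, 120, 148, 150, 138, 128, 124, 114, 91, 71, 69, 83, 95, 99, 97, 97]  (not all equal)
t=4: [94, 85, 83, 97, 124, 146, 152, 145, 136, 127, 114, 95, 79, 77, 86, 96, 101, 102, 100]  (not all equal)
t=5: [97, 91, 92, 106, 128, 147, 154, 151, 142, 131, 117, 100, 87, 84, 90, 99, 104, 106, 103]  (not all equal)
t=6: [101, 97, 100, 113, 133, 150, 158, 156, 148, 136, 121, 106, 94, 90, 95, 102, 108, 109, 107]  (not all equal)
t=7: [106, 104, 108, 120, 138, 154, 162, 161, 154, 141, 127, 111, 100, 96, 99, 106, 111, 113, 110]  (not all equal)
t=8: [111, 110, 115, 127, 144, 159, 167, 167, 159, 147, 132, 117, 107, 103, 105, 110, 115, 116, 114]  (not all equal)
t=9: [116, 116, 122, 134, 150, 164, 172, 172, 165, 153, 138, 124, 114, 109, 110, 115, 119, 120, 119]  (not all equal)
t=10: [122, 123, 129, 141, 156, 169, 177, 177, 171, 159, 145, 131, 120, 115, 116, 120, 123, 125, 124]  (not all equal)
t=11: [128, 130, 137, 148, 163, 175, 183, 183, 177, 166, 152, 138, 127, 122, 122, 125, 128, 130, 129]  (not all equal)
t=12: [134, 137, 144, 156, 170, 182, 189, 190, 184, 173, 159, 145, 135, 129, 128, 131, 133, 135, 135]  (not all equal)
t=13: [141, 144, 152, 164, 177, 189, 196, 196, 191, 180, 167, 153, 142, 136, 135, 136, 139, 141, 141]  (not all equal)
t=14: [148, 152, 160, 172, 185, 196, 203, 204, 198, 188, 174, 161, 150, 144, 142, 143, 145, 147, 148]  (not all equal)
t=15: [156, 160, 168, 180, 193, 204, 211, 211, 206, 196, 183, 169, 158, 152, 149, 150, 152, 153, 154]  (not all equal)
t=16: [164, 169, 177, 189, 202, 212, 218, 219, 214, 204, 191, 178, 167, 160, 157, 157, 158, 160, 162]  (not all equal)
t=17: [172, 178, 186, 198, 211, 221, 227, 228, 223, 213, 200, 187, 176, 169, 165, 165, 166, 168, 170]  (not all equal)
t=18: [181, 187, 196, 208, 220, 230, 236, 237, 232, 222, 210, 196, 185, 178, 174, 173, 174, 176, 178]  (not all equal)
t=19: [190, 197, 206, 218, 230, 240, 246, 247, 242, 232, 219, 206, 195, 187, 183, 182, 183, 185, 187]  (not all equal)
t=20: [200, 207, 217, 228, 240, 246, 247, 246, 246, 241, 230, 216, 205, 197, 192, 191, 192, 194, 196]  (not all equal)
t=21: [210, 218, 228, 239, 246, 247, 245, 245, 247, 246, 239, 227, 216, 207, 202, 201, 202, 204, 206]  (not all equal)
t=22: [221, 229, 239, 245, 247, 245, 246, 246, 245, 247, 245, 238, 227, 218, 213, 211, 212, 214, 216]  (not all equal)
t=23: [232, 240, 246, 247, 246, 246, 246, 246, 246, 246, 247, 245, 238, 230, 224, 222, 223, 225, 227]  (not all equal)
t=24: [244, 247, 247, 245, 245, 246, 246, 246, 246, 245, 245, 247, 246, 241, 236, 233, 234, 236, 239]  (not all equal)
t=25: [248, 245, 245, 246, 246, 246, 246, 246, 246, 246, 246, 245, 247, 248, 248, 246, 246, 248, 249]  (not all equal)
t=26: [244, 246, 246, 246, 246, 246, 246, 246, 246, 246, 246, 246, 245, 244, 244, 245, 245, 244, 243]  (not all equal)
t=27: [247, 246, 246, 246, 246, 246, 246, 246, 246, 246, 246, 246, 247, 247, 247, 247, 247, 248, 248]  (not all equal)
t=28: [245, 245, 246, 246, 246, 246, 246, 246, 246, 246, 246, 245, 245, 245, 245, 245, 244, 244, 244]  (not all equal)
t=29: [247, 246, 246, 246, 246, 246, 246, 246, 246, 246, 246, 246, 247, 247, 247, 247, 247, 248, 247]  (not all equal)
t=30: [245, 245, 246, 246, 246, 246, 246, 246, 246, 246, 246, 245, 245, 245, 245, 245, 244, 244, 244]  (not all equal)

Answer: never
Key observation: The state at step 28 reappears at step 30 — the system is in a cycle of period 2 from step 28 on.  No step 0..30 is synchronized, and the cycle repeats forever, so no step up to 150 (or ever) has all patches equal.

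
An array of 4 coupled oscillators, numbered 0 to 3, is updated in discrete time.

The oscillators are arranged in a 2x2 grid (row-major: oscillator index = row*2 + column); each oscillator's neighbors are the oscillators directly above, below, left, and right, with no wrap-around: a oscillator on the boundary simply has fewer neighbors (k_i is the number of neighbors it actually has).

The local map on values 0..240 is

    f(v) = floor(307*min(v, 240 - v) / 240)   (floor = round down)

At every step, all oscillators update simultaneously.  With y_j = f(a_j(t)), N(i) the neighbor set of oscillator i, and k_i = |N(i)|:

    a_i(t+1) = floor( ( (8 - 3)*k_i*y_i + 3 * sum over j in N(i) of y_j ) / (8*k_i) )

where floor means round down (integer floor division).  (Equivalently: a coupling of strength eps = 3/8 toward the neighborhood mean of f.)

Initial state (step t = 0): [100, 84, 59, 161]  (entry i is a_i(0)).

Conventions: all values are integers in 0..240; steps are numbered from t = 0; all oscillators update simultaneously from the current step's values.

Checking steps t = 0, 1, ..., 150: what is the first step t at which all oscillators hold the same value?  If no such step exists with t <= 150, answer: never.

Answer: 9
Key observation: Synchronization is absorbing here: once all oscillators are equal they stay equal, and step 9 is the first all-equal step.

Derivation:
t=0: [100, 84, 59, 161]  (not all equal)
t=1: [113, 109, 89, 97]  (not all equal)
t=2: [137, 137, 120, 124]  (not all equal)
t=3: [135, 134, 147, 145]  (not all equal)
t=4: [131, 132, 121, 123]  (not all equal)
t=5: [141, 140, 149, 147]  (not all equal)
t=6: [124, 125, 118, 119]  (not all equal)
t=7: [148, 148, 150, 150]  (not all equal)
t=8: [116, 116, 115, 115]  (not all equal)
t=9: [147, 147, 147, 147]  (all equal)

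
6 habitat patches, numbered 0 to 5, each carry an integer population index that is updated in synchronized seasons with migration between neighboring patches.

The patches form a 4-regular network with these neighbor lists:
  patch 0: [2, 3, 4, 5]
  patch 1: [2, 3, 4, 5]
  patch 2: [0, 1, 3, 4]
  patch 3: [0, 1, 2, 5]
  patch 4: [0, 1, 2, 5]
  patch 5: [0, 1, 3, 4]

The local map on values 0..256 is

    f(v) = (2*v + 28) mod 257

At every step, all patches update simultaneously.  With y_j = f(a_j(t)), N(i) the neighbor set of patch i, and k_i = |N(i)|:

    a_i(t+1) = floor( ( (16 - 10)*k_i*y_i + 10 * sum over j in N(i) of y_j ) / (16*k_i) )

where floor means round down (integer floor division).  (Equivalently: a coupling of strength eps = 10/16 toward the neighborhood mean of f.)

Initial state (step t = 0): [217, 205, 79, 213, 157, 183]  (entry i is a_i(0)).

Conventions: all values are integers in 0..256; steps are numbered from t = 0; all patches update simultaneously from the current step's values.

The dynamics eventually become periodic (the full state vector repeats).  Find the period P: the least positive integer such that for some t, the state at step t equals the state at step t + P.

Answer: 16
Key observation: The state at step 32, [94, 94, 94, 94, 94, 94], reappears at step 48 — and no state repeats earlier — so the cycle the system enters has period 16.

Derivation:
t=0: [217, 205, 79, 213, 157, 183]
t=1: [171, 162, 174, 184, 142, 155]
t=2: [103, 97, 107, 115, 84, 93]
t=3: [189, 185, 192, 142, 216, 182]
t=4: [141, 138, 143, 111, 166, 136]
t=5: [90, 88, 92, 125, 69, 86]
t=6: [171, 170, 173, 136, 191, 168]
t=7: [108, 107, 109, 86, 127, 105]
t=8: [202, 201, 203, 226, 160, 200]
t=9: [169, 168, 169, 192, 142, 167]
t=10: [107, 106, 107, 125, 87, 105]
t=11: [200, 199, 200, 158, 226, 199]
t=12: [165, 164, 165, 138, 189, 164]
t=13: [99, 99, 99, 80, 118, 99]
t=14: [185, 185, 185, 211, 143, 185]
t=15: [136, 136, 136, 160, 109, 136]
t=16: [82, 82, 82, 61, 119, 82]
t=17: [156, 156, 156, 176, 123, 156]
t=18: [78, 78, 78, 98, 58, 78]
t=19: [184, 184, 184, 199, 169, 184]
t=20: [139, 139, 139, 150, 127, 139]
t=21: [48, 48, 48, 57, 40, 48]
t=22: [124, 124, 124, 130, 118, 124]
t=23: [19, 19, 19, 23, 14, 19]
t=24: [65, 65, 65, 69, 62, 65]
t=25: [158, 158, 158, 161, 155, 158]
t=26: [87, 87, 87, 89, 84, 87]
t=27: [201, 201, 201, 203, 199, 201]
t=28: [173, 173, 173, 174, 171, 173]
t=29: [116, 116, 116, 117, 115, 116]
t=30: [3, 3, 3, 3, 2, 3]
t=31: [33, 33, 33, 34, 33, 33]
t=32: [94, 94, 94, 94, 94, 94]
t=33: [216, 216, 216, 216, 216, 216]
t=34: [203, 203, 203, 203, 203, 203]
t=35: [177, 177, 177, 177, 177, 177]
t=36: [125, 125, 125, 125, 125, 125]
t=37: [21, 21, 21, 21, 21, 21]
t=38: [70, 70, 70, 70, 70, 70]
t=39: [168, 168, 168, 168, 168, 168]
t=40: [107, 107, 107, 107, 107, 107]
t=41: [242, 242, 242, 242, 242, 242]
t=42: [255, 255, 255, 255, 255, 255]
t=43: [24, 24, 24, 24, 24, 24]
t=44: [76, 76, 76, 76, 76, 76]
t=45: [180, 180, 180, 180, 180, 180]
t=46: [131, 131, 131, 131, 131, 131]
t=47: [33, 33, 33, 33, 33, 33]
t=48: [94, 94, 94, 94, 94, 94]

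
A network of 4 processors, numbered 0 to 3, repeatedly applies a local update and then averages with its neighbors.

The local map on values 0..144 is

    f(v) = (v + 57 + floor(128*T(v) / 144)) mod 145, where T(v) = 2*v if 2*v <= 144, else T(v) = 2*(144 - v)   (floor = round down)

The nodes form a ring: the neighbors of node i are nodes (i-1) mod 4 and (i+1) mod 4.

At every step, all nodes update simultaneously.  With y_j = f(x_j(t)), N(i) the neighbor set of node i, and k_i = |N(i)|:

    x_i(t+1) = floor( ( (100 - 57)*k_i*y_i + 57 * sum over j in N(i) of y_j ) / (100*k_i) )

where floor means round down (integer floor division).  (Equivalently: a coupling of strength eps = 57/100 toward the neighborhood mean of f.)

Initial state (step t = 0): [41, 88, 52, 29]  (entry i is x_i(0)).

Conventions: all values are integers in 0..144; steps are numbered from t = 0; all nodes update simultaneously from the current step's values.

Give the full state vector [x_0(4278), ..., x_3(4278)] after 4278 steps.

Simulating step by step:
t=0: [41, 88, 52, 29]
t=1: [78, 65, 91, 81]
t=2: [102, 97, 97, 103]
t=3: [88, 90, 90, 88]
t=4: [98, 98, 98, 98]
t=5: [91, 91, 91, 91]
t=6: [97, 97, 97, 97]
t=7: [92, 92, 92, 92]
t=8: [96, 96, 96, 96]
t=9: [93, 93, 93, 93]
t=10: [95, 95, 95, 95]
t=11: [94, 94, 94, 94]
t=12: [94, 94, 94, 94]

Answer: [94, 94, 94, 94]
Key observation: The state at step 11, [94, 94, 94, 94], reappears at step 12: the system is in a cycle of period 1 from step 11 on.  Therefore the state at step 4278 equals the state at step 11 + ((4278 - 11) mod 1) = 11, which is [94, 94, 94, 94].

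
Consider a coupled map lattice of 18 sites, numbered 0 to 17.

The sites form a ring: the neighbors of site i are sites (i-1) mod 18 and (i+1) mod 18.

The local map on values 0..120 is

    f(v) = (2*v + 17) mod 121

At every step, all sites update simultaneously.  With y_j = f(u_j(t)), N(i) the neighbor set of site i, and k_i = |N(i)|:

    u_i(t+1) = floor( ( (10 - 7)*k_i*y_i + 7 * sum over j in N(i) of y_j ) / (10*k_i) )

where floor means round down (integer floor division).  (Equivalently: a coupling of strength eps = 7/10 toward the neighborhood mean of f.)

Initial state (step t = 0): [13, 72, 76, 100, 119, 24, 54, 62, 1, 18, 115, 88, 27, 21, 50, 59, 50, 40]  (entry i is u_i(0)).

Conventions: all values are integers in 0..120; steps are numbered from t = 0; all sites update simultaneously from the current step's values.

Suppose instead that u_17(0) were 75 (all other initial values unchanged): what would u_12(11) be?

Simulating step by step:
t=0: [13, 72, 76, 100, 119, 24, 54, 62, 1, 18, 115, 88, 27, 21, 50, 59, 50, 75]
t=1: [43, 43, 62, 50, 60, 25, 30, 14, 31, 24, 45, 48, 67, 83, 60, 86, 56, 69]
t=2: [78, 73, 83, 47, 69, 52, 62, 68, 62, 84, 94, 81, 70, 34, 50, 28, 38, 49]
t=3: [70, 52, 72, 66, 49, 18, 17, 23, 39, 55, 67, 59, 60, 79, 90, 95, 93, 85]
t=4: [33, 26, 21, 62, 62, 74, 55, 70, 52, 45, 16, 20, 28, 48, 71, 81, 77, 61]
t=5: [55, 70, 48, 33, 28, 22, 29, 12, 50, 49, 72, 59, 81, 72, 71, 48, 41, 51]
t=6: [56, 52, 75, 90, 72, 70, 58, 79, 89, 89, 57, 38, 36, 45, 64, 81, 110, 72]
t=7: [16, 18, 40, 52, 51, 29, 35, 46, 67, 51, 61, 62, 96, 71, 64, 66, 69, 55]
t=8: [35, 67, 47, 75, 61, 94, 90, 73, 88, 52, 54, 43, 46, 50, 30, 28, 22, 30]
t=9: [63, 78, 59, 58, 50, 58, 66, 64, 36, 26, 37, 70, 109, 100, 89, 70, 70, 74]
t=10: [40, 28, 26, 49, 43, 54, 21, 48, 59, 83, 64, 82, 80, 94, 68, 49, 38, 33]
t=11: [83, 80, 86, 94, 72, 57, 58, 59, 65, 31, 49, 46, 67, 56, 79, 78, 97, 91]

Answer: u_12(11) = 67
Key observation: This trace re-runs the system from the modified initial state.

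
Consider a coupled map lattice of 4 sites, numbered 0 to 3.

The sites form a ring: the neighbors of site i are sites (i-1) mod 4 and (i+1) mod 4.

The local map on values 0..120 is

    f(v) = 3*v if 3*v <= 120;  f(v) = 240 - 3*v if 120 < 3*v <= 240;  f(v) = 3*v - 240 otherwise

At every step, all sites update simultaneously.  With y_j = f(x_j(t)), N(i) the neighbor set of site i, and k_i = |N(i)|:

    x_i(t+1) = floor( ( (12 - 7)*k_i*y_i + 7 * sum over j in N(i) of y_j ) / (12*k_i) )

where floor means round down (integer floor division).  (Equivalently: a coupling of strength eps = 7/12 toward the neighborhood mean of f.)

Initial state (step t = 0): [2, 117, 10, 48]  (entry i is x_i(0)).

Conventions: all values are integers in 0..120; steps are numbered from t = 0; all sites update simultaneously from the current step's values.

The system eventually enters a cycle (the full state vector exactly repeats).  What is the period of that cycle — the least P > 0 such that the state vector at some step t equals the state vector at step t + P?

Answer: 4
Key observation: The state at step 30, [25, 35, 35, 25], reappears at step 34 — and no state repeats earlier — so the cycle the system enters has period 4.

Derivation:
t=0: [2, 117, 10, 48]
t=1: [62, 56, 72, 50]
t=2: [69, 52, 57, 60]
t=3: [55, 64, 70, 54]
t=4: [68, 50, 49, 63]
t=5: [56, 75, 79, 58]
t=6: [53, 28, 24, 49]
t=7: [85, 79, 81, 83]
t=8: [9, 6, 4, 9]
t=9: [24, 18, 18, 22]
t=10: [65, 59, 57, 64]
t=11: [51, 59, 61, 53]
t=12: [78, 68, 65, 75]
t=13: [17, 29, 33, 21]
t=14: [65, 80, 85, 70]
t=15: [27, 17, 15, 30]
t=16: [74, 58, 59, 74]
t=17: [32, 51, 50, 31]
t=18: [92, 90, 90, 93]
t=19: [35, 31, 32, 35]
t=20: [101, 97, 97, 102]
t=21: [60, 54, 55, 60]
t=22: [65, 71, 71, 64]
t=23: [40, 32, 33, 41]
t=24: [112, 103, 103, 112]
t=25: [88, 76, 76, 88]
t=26: [20, 15, 15, 20]
t=27: [55, 49, 49, 55]
t=28: [80, 87, 87, 80]
t=29: [6, 14, 14, 6]
t=30: [25, 35, 35, 25]
t=31: [83, 96, 96, 83]
t=32: [20, 36, 36, 20]
t=33: [74, 94, 94, 74]
t=34: [25, 35, 35, 25]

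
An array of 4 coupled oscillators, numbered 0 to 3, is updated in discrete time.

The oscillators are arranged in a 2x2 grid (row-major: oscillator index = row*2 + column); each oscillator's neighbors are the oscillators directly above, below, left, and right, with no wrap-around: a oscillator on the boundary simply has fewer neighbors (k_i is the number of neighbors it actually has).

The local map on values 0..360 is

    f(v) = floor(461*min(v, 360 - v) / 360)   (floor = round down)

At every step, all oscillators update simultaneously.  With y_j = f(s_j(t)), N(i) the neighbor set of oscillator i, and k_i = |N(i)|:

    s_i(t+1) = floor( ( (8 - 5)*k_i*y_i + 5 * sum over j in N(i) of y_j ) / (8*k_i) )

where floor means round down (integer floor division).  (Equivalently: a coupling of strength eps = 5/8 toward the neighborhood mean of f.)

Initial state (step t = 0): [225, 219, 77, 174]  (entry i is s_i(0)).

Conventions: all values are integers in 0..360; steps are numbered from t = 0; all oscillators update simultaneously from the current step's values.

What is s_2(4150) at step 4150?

Answer: s_2(4150) = 220
Key observation: The state at step 10, [220, 220, 220, 220], reappears at step 16: the system is in a cycle of period 6 from step 10 on.  Therefore the state at step 4150 equals the state at step 10 + ((4150 - 10) mod 6) = 10, which is [220, 220, 220, 220].

Derivation:
t=0: [225, 219, 77, 174]
t=1: [151, 190, 159, 170]
t=2: [203, 209, 204, 212]
t=3: [197, 194, 196, 193]
t=4: [209, 211, 210, 211]
t=5: [191, 190, 191, 190]
t=6: [216, 216, 216, 216]
t=7: [184, 184, 184, 184]
t=8: [225, 225, 225, 225]
t=9: [172, 172, 172, 172]
t=10: [220, 220, 220, 220]
t=11: [179, 179, 179, 179]
t=12: [229, 229, 229, 229]
t=13: [167, 167, 167, 167]
t=14: [213, 213, 213, 213]
t=15: [188, 188, 188, 188]
t=16: [220, 220, 220, 220]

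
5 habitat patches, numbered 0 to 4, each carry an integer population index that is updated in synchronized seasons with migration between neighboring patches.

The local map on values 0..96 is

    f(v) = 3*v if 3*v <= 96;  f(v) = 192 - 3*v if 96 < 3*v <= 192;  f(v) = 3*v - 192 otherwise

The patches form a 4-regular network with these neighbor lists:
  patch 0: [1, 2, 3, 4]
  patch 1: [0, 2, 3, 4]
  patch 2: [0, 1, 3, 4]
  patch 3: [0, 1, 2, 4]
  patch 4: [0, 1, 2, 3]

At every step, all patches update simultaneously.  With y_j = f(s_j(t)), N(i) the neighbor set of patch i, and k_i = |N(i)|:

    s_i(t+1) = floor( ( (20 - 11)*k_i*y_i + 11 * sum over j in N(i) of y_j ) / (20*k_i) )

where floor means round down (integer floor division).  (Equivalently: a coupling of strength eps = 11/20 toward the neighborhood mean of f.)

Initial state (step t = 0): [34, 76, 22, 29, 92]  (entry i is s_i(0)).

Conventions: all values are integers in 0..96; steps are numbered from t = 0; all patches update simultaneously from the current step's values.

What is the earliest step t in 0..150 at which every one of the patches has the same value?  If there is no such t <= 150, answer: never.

Simulating step by step:
t=0: [34, 76, 22, 29, 92]  (not all equal)
t=1: [78, 61, 70, 77, 76]  (not all equal)
t=2: [32, 22, 25, 31, 31]  (not all equal)
t=3: [88, 78, 81, 87, 87]  (not all equal)
t=4: [64, 54, 57, 63, 63]  (not all equal)
t=5: [7, 17, 14, 8, 8]  (not all equal)
t=6: [28, 38, 35, 29, 29]  (not all equal)
t=7: [84, 82, 85, 85, 85]  (not all equal)
t=8: [60, 58, 61, 61, 61]  (not all equal)
t=9: [11, 13, 10, 10, 10]  (not all equal)
t=10: [32, 34, 31, 31, 31]  (not all equal)
t=11: [93, 92, 93, 93, 93]  (not all equal)
t=12: [86, 85, 86, 86, 86]  (not all equal)
t=13: [65, 64, 65, 65, 65]  (not all equal)
t=14: [2, 1, 2, 2, 2]  (not all equal)
t=15: [5, 4, 5, 5, 5]  (not all equal)
t=16: [14, 13, 14, 14, 14]  (not all equal)
t=17: [41, 40, 41, 41, 41]  (not all equal)
t=18: [69, 70, 69, 69, 69]  (not all equal)
t=19: [15, 16, 15, 15, 15]  (not all equal)
t=20: [45, 46, 45, 45, 45]  (not all equal)
t=21: [56, 55, 56, 56, 56]  (not all equal)
t=22: [24, 25, 24, 24, 24]  (not all equal)
t=23: [72, 73, 72, 72, 72]  (not all equal)
t=24: [24, 25, 24, 24, 24]  (not all equal)

Answer: never
Key observation: The state at step 22 reappears at step 24 — the system is in a cycle of period 2 from step 22 on.  No step 0..24 is synchronized, and the cycle repeats forever, so no step up to 150 (or ever) has all patches equal.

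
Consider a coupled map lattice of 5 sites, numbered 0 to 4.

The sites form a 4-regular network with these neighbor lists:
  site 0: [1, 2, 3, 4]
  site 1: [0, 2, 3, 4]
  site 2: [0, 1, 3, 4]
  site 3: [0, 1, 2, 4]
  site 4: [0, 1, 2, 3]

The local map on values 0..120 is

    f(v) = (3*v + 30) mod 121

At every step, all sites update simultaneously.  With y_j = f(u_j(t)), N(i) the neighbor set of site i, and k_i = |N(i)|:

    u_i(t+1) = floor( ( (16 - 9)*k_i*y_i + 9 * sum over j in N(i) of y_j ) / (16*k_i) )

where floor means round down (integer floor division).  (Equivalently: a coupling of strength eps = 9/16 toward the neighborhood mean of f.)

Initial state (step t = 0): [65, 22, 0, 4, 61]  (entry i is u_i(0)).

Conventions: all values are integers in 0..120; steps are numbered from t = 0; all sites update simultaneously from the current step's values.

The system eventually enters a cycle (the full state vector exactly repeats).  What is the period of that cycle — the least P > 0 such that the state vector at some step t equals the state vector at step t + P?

Simulating step by step:
t=0: [65, 22, 0, 4, 61]
t=1: [82, 79, 60, 63, 78]
t=2: [47, 45, 64, 66, 44]
t=3: [63, 61, 78, 80, 60]
t=4: [75, 73, 52, 54, 72]
t=5: [26, 24, 41, 43, 23]
t=6: [85, 83, 62, 64, 82]
t=7: [56, 54, 71, 73, 53]
t=8: [54, 52, 31, 33, 51]
t=9: [50, 48, 29, 31, 47]
t=10: [57, 55, 74, 40, 54]
t=11: [60, 59, 40, 45, 58]
t=12: [72, 72, 55, 59, 71]
t=13: [24, 24, 45, 49, 24]
t=14: [87, 87, 70, 73, 87]
t=15: [52, 52, 73, 40, 52]
t=16: [51, 51, 34, 41, 51]
t=17: [50, 50, 35, 41, 50]
t=18: [48, 48, 35, 40, 48]
t=19: [44, 44, 32, 37, 44]
t=20: [32, 32, 22, 26, 32]
t=21: [32, 32, 59, 62, 32]
t=22: [29, 29, 53, 55, 29]
t=23: [104, 104, 89, 91, 104]
t=24: [88, 88, 74, 76, 88]
t=25: [41, 41, 28, 30, 41]
t=26: [55, 55, 80, 82, 55]
t=27: [61, 61, 48, 50, 61]
t=28: [81, 81, 70, 72, 81]
t=29: [39, 39, 65, 31, 39]
t=30: [33, 33, 56, 26, 33]
t=31: [31, 31, 52, 61, 31]
t=32: [23, 23, 42, 50, 23]
t=33: [84, 84, 65, 72, 84]
t=34: [43, 43, 62, 33, 43]
t=35: [41, 41, 58, 32, 41]
t=36: [35, 35, 50, 27, 35]
t=37: [33, 33, 47, 62, 33]
t=38: [26, 26, 38, 51, 26]
t=39: [89, 89, 64, 75, 89]
t=40: [55, 55, 69, 43, 55]
t=41: [74, 74, 87, 64, 74]
t=42: [28, 28, 39, 55, 28]
t=43: [96, 96, 69, 84, 96]
t=44: [76, 76, 88, 65, 76]
t=45: [33, 33, 44, 59, 33]
t=46: [23, 23, 33, 46, 23]
t=47: [78, 78, 51, 63, 78]
t=48: [38, 38, 50, 60, 38]
t=49: [37, 37, 48, 56, 37]
t=50: [32, 32, 42, 49, 32]
t=51: [16, 16, 25, 31, 16]
t=52: [71, 71, 79, 48, 71]
t=53: [11, 11, 18, 27, 11]
t=54: [72, 72, 78, 86, 72]
t=55: [12, 12, 17, 24, 12]
t=56: [73, 73, 77, 83, 73]
t=57: [12, 12, 16, 21, 12]
t=58: [71, 71, 75, 79, 71]
t=59: [6, 6, 9, 13, 6]
t=60: [52, 52, 54, 58, 52]
t=61: [68, 68, 70, 73, 68]
t=62: [98, 98, 100, 67, 98]
t=63: [86, 86, 88, 95, 86]
t=64: [50, 50, 52, 58, 50]
t=65: [63, 63, 65, 70, 63]
t=66: [101, 101, 103, 108, 101]
t=67: [94, 94, 96, 101, 94]
t=68: [73, 73, 75, 80, 73]
t=69: [10, 10, 12, 17, 10]
t=70: [63, 63, 65, 70, 63]

Answer: 5
Key observation: The state at step 65, [63, 63, 65, 70, 63], reappears at step 70 — and no state repeats earlier — so the cycle the system enters has period 5.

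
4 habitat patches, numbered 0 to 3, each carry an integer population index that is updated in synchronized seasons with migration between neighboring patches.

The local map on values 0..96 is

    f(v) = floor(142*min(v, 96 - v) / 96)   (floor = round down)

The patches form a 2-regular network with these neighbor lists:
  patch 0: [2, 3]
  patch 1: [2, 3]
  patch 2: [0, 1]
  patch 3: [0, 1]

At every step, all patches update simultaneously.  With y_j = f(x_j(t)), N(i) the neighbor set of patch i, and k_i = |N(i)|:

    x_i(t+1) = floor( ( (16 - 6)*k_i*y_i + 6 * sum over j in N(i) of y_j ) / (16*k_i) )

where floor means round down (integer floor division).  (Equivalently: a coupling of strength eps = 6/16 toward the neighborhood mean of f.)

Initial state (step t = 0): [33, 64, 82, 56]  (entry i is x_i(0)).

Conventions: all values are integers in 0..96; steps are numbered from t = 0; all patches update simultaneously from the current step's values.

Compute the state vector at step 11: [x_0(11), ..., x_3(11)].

Answer: [50, 50, 51, 48]

Derivation:
t=0: [33, 64, 82, 56]
t=1: [44, 44, 30, 54]
t=2: [60, 60, 51, 63]
t=3: [54, 54, 61, 49]
t=4: [61, 61, 55, 66]
t=5: [51, 51, 56, 46]
t=6: [65, 65, 61, 67]
t=7: [45, 45, 48, 43]
t=8: [66, 66, 69, 64]
t=9: [43, 43, 40, 45]
t=10: [62, 62, 60, 64]
t=11: [50, 50, 51, 48]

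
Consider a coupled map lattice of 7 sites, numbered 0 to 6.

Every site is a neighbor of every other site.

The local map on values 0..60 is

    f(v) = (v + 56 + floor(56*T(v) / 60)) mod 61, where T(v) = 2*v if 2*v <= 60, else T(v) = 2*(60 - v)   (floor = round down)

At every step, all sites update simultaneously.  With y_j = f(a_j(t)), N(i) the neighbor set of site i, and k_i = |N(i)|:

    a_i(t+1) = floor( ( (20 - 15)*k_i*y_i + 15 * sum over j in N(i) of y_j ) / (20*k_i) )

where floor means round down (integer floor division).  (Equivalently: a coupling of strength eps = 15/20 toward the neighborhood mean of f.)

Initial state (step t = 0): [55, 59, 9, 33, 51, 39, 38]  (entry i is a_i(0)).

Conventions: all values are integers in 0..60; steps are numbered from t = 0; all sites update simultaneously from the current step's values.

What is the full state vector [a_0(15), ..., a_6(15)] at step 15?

Simulating step by step:
t=0: [55, 59, 9, 33, 51, 39, 38]
t=1: [29, 29, 24, 24, 22, 23, 23]
t=2: [29, 29, 27, 27, 34, 34, 34]
t=3: [15, 15, 14, 14, 15, 15, 15]
t=4: [37, 37, 36, 36, 37, 37, 37]
t=5: [13, 13, 13, 13, 13, 13, 13]
t=6: [32, 32, 32, 32, 32, 32, 32]
t=7: [18, 18, 18, 18, 18, 18, 18]
t=8: [46, 46, 46, 46, 46, 46, 46]
t=9: [6, 6, 6, 6, 6, 6, 6]
t=10: [12, 12, 12, 12, 12, 12, 12]
t=11: [29, 29, 29, 29, 29, 29, 29]
t=12: [17, 17, 17, 17, 17, 17, 17]
t=13: [43, 43, 43, 43, 43, 43, 43]
t=14: [8, 8, 8, 8, 8, 8, 8]
t=15: [17, 17, 17, 17, 17, 17, 17]

Answer: [17, 17, 17, 17, 17, 17, 17]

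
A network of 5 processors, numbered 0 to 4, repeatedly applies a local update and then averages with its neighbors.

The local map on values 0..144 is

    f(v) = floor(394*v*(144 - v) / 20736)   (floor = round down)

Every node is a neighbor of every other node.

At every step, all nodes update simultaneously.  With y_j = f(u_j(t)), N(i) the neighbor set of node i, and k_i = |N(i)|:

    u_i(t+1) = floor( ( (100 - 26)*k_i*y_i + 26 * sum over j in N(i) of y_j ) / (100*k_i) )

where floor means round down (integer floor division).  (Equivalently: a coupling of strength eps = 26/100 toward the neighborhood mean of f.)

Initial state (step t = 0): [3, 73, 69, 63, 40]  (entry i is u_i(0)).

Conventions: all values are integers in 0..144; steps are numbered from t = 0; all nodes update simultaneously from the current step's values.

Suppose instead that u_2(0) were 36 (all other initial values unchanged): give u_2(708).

Simulating step by step:
t=0: [3, 73, 36, 63, 40]
t=1: [28, 89, 72, 87, 76]
t=2: [70, 91, 95, 92, 95]
t=3: [95, 91, 88, 90, 88]
t=4: [89, 91, 92, 91, 92]
t=5: [92, 91, 90, 91, 90]
t=6: [90, 91, 91, 91, 91]
t=7: [91, 91, 91, 91, 91]
t=8: [91, 91, 91, 91, 91]

Answer: u_2(708) = 91
Key observation: The state at step 7, [91, 91, 91, 91, 91], reappears at step 8: the system is in a cycle of period 1 from step 7 on.  Therefore the state at step 708 equals the state at step 7 + ((708 - 7) mod 1) = 7, which is [91, 91, 91, 91, 91].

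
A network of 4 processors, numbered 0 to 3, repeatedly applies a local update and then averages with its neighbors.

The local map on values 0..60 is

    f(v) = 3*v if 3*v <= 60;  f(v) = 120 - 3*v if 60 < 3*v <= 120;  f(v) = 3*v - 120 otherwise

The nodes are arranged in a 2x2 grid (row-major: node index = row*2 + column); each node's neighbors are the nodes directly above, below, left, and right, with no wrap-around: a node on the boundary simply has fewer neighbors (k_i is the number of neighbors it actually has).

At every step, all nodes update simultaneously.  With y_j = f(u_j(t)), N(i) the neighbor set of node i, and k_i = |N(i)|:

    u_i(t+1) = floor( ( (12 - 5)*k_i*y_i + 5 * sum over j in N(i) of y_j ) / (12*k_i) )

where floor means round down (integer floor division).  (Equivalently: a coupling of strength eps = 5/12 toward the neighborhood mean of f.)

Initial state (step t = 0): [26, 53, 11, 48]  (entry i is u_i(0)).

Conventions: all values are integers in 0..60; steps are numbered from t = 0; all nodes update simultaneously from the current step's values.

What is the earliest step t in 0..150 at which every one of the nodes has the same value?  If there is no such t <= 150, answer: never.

Answer: never
Key observation: The state at step 27 reappears at step 35 — the system is in a cycle of period 8 from step 27 on.  No step 0..35 is synchronized, and the cycle repeats forever, so no step up to 150 (or ever) has all nodes equal.

Derivation:
t=0: [26, 53, 11, 48]  (not all equal)
t=1: [39, 36, 33, 29]  (not all equal)
t=2: [8, 14, 19, 26]  (not all equal)
t=3: [34, 38, 47, 45]  (not all equal)
t=4: [16, 10, 19, 14]  (not all equal)
t=5: [46, 36, 52, 42]  (not all equal)
t=6: [20, 12, 26, 13]  (not all equal)
t=7: [51, 41, 45, 39]  (not all equal)
t=8: [23, 9, 16, 5]  (not all equal)
t=9: [45, 29, 41, 24]  (not all equal)
t=10: [16, 32, 14, 35]  (not all equal)
t=11: [41, 27, 37, 22]  (not all equal)
t=12: [11, 34, 17, 41]  (not all equal)
t=13: [33, 18, 37, 16]  (not all equal)
t=14: [25, 45, 19, 41]  (not all equal)
t=15: [41, 18, 43, 16]  (not all equal)
t=16: [14, 42, 15, 41]  (not all equal)
t=17: [35, 12, 35, 12]  (not all equal)
t=18: [19, 31, 19, 31]  (not all equal)
t=19: [50, 33, 50, 33]  (not all equal)
t=20: [28, 22, 28, 22]  (not all equal)
t=21: [39, 50, 39, 50]  (not all equal)
t=22: [8, 24, 8, 24]  (not all equal)
t=23: [29, 43, 29, 43]  (not all equal)
t=24: [28, 14, 28, 14]  (not all equal)
t=25: [37, 40, 37, 40]  (not all equal)
t=26: [7, 1, 7, 1]  (not all equal)
t=27: [17, 6, 17, 6]  (not all equal)
t=28: [44, 24, 44, 24]  (not all equal)
t=29: [19, 40, 19, 40]  (not all equal)
t=30: [45, 11, 45, 11]  (not all equal)
t=31: [18, 29, 18, 29]  (not all equal)
t=32: [49, 37, 49, 37]  (not all equal)
t=33: [23, 12, 23, 12]  (not all equal)
t=34: [47, 39, 47, 39]  (not all equal)
t=35: [17, 6, 17, 6]  (not all equal)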